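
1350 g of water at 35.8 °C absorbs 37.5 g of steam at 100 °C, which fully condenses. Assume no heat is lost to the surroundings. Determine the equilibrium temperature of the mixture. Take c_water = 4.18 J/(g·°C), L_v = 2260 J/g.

Sum of m c ΔT and latent-heat terms is zero:
latent heat released on condensation: 37.5×2260 = 84750
  condensed water 100 °C→T: 156.75(T − 100)
  water warms: 1350×4.18×(T − 35.8) = 5643(T − 35.8)
5799.8 T = 84750 + 15675 + 202019 = 302444
T ≈ 52.15 °C, under the boiling point, so the assumption holds.

T_f ≈ 52.1 °C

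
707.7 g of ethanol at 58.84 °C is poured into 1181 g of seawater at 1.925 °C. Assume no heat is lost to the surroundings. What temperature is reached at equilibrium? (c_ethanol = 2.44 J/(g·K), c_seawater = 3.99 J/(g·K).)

Set heat shed by the hot body equal to heat absorbed by the cold body:
707.7*2.44*(58.84 − T) = 1181*3.99*(T − 1.925)
1726.8(58.84 − T) = 4712.2(T − 1.925)
6439 T = 110675  ⇒  T ≈ 17.19 °C

T_f ≈ 17.2 °C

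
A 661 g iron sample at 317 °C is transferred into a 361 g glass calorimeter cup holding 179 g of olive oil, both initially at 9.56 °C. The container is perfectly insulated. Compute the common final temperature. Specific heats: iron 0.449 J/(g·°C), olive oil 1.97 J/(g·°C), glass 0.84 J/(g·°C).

Let T be the final temperature. ΣQ_i = 0:
661×0.449×(T − 317) + 179×1.97×(T − 9.56) + 361×0.84×(T − 9.56) = 0
952.66 T = 100352
T = 100352/952.66 ≈ 105.34 °C

T_f ≈ 105.3 °C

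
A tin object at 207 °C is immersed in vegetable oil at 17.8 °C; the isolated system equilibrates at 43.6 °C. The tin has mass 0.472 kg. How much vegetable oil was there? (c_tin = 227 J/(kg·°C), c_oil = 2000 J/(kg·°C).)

|Q_tin| = |Q_oil|:
0.472×227×(207 − 43.6) = m×2000×(43.6 − 17.8)
51600 m = 17507  ⇒  m ≈ 0.3393 kg

m ≈ 0.339 kg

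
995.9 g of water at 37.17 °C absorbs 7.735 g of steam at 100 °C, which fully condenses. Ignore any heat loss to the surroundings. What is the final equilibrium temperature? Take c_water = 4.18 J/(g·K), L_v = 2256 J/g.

T_f ≈ 41.8 °C

Sum of m c ΔT and latent-heat terms is zero:
steam→water at 100 °C releases m L_v = 7.735·2256 = 17450; condensate cools 100→T: 7.735·4.18·(T − 100) = 32.33(T − 100); original water: 4162.9(T − 37.17)
4195.2 T = 17450 + 3233.2 + 154734 = 175417
T ≈ 41.81 °C — below 100 °C, confirming all the steam condensed.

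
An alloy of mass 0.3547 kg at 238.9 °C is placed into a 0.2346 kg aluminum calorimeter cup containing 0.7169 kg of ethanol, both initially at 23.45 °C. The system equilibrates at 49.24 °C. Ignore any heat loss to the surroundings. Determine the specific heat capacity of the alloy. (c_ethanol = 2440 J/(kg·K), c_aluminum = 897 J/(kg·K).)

c ≈ 751 J/(kg·K)

Let T be the final temperature. ΣQ_i = 0:
0.3547×c×(49.24 − 238.9) + 0.7169×2440×(49.24 − 23.45) + 0.2346×897×(49.24 − 23.45) = 0
-67.27 c = -50540
c = -50540/-67.27 ≈ 751.3 J/(kg·K)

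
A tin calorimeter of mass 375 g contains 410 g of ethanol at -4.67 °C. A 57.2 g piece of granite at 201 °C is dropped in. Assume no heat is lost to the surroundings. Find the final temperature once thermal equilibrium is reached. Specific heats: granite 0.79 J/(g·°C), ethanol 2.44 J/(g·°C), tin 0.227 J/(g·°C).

T_f is the heat-capacity-weighted average of the initial temperatures:
T_f = (45.19×201 + 1000.4×(-4.67) + 85.12×(-4.67)) / (45.19 + 1000.4 + 85.12)
    = 4013.4 / 1130.7 ≈ 3.55 °C

T_f ≈ 3.5 °C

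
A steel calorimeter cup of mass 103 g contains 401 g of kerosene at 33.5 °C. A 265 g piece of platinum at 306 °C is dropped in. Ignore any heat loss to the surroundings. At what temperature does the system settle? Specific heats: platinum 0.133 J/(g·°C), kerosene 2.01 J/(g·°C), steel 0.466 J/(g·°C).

T_f ≈ 44.3 °C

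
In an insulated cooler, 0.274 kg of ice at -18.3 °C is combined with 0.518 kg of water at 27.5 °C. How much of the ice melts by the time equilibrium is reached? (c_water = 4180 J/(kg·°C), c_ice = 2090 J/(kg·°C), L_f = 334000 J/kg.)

m_melted ≈ 0.147 kg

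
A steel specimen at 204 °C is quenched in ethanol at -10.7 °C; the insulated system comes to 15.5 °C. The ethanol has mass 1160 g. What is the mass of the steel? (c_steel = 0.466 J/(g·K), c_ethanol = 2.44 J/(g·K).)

Heat gained plus heat lost sum to zero:
m×0.466×(15.5 − 204) + 1160×2.44×(15.5 − (-10.7)) = 0
-87.84 m = -74156
m = -74156/-87.84 ≈ 844.2 g

m ≈ 844 g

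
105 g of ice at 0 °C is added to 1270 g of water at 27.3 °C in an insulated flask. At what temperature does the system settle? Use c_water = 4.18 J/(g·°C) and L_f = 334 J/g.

T_f ≈ 19.1 °C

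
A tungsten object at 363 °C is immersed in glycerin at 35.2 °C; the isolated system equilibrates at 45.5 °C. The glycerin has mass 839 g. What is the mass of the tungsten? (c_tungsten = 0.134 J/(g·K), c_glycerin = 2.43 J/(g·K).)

m ≈ 494 g

Energy conservation, ΣQ = 0:
m·0.134·(45.5 − 363) + 839·2.43·(45.5 − 35.2) = 0
-42.55 m = -20999
m = -20999/-42.55 ≈ 493.6 g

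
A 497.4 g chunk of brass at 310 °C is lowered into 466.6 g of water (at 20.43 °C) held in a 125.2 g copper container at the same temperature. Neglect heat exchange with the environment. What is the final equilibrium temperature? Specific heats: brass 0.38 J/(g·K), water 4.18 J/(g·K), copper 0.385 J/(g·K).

Net heat exchanged in the isolated system is zero:
497.4×0.38×(T − 310) + 466.6×4.18×(T − 20.43) + 125.2×0.385×(T − 20.43) = 0
2187.6 T = 99425
T ≈ 45.45 °C

T_f ≈ 45.4 °C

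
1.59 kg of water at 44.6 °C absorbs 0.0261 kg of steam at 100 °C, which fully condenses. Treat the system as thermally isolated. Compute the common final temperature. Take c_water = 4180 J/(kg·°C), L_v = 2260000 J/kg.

T_f ≈ 54.2 °C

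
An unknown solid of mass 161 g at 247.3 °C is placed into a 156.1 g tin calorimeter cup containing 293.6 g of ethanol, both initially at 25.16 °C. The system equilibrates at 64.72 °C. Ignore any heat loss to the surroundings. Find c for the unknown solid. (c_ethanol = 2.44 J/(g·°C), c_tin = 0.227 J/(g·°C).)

Taking heat into each body as positive, Σ m c ΔT = 0:
161·c·(64.72 − 247.3) + 293.6·2.44·(64.72 − 25.16) + 156.1·0.227·(64.72 − 25.16) = 0
-29395 c = -29742
c = -29742/-29395 ≈ 1.012 J/(g·°C)

c ≈ 1.01 J/(g·°C)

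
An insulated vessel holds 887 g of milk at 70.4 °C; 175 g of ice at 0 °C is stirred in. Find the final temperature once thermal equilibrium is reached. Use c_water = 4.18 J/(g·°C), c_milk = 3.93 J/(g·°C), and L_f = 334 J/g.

Energy conservation, ΣQ = 0:
latent heat to melt: 175×334 = 58450; warm the meltwater: 731.5 T; milk: 3485.9(T − 70.4)
4217.4 T = 245408 − 58450 = 186958
T ≈ 44.33 °C (positive, so assuming full melt was valid).

T_f ≈ 44.3 °C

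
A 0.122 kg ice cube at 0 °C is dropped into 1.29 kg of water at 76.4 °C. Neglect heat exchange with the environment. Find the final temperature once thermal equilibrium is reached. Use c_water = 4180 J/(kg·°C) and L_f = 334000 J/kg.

T_f ≈ 62.9 °C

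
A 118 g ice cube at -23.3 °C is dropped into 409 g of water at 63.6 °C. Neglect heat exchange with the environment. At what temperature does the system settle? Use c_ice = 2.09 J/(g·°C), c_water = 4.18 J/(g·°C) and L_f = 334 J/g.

T_f ≈ 28.9 °C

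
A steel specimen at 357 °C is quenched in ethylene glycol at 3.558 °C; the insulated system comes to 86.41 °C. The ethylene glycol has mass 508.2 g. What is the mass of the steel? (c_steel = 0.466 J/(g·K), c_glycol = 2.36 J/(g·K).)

Let T be the final temperature. ΣQ_i = 0:
m×0.466×(86.41 − 357) + 508.2×2.36×(86.41 − 3.558) = 0
-126.09 m = -99369
m = -99369/-126.09 ≈ 788 g

m ≈ 788 g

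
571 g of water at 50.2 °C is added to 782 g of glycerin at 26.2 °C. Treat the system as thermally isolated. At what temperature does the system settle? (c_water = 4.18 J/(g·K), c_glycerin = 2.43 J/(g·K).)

T_f ≈ 39.6 °C

Setting the total heat transfer to zero:
571*4.18*(T − 50.2) + 782*2.43*(T − 26.2) = 0
2386.8(T − 50.2) + 1900.3(T − 26.2) = 0
(2386.8 + 1900.3) T = 2386.8*50.2 + 1900.3*26.2
T ≈ 39.56 °C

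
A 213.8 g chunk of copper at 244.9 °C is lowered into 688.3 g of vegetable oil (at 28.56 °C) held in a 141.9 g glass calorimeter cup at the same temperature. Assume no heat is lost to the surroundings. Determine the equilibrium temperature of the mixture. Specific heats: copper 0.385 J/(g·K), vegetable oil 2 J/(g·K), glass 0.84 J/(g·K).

Taking heat into each body as positive, Σ m c ΔT = 0:
213.8·0.385·(T − 244.9) + 688.3·2·(T − 28.56) + 141.9·0.84·(T − 28.56) = 0
82.31(T − 244.9) + 1376.6(T − 28.56) + 119.2(T − 28.56) = 0
1578.1 T = 62878
T = 62878/1578.1 ≈ 39.84 °C

T_f ≈ 39.8 °C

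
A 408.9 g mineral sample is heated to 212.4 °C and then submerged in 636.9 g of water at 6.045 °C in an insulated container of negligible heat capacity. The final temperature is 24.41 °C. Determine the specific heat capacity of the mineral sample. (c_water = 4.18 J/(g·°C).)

c ≈ 0.636 J/(g·°C)

Setting the total heat transfer to zero:
408.9×c×(24.41 − 212.4) + 636.9×4.18×(24.41 − 6.045) = 0
-76869 c = -48892
c = -48892/-76869 ≈ 0.636 J/(g·°C)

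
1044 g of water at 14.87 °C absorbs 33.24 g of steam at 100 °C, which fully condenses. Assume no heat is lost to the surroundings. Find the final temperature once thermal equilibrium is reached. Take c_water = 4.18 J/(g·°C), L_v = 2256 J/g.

Taking heat into each body as positive, Σ m c ΔT = 0:
steam→water at 100 °C releases m L_v = 33.24·2256 = 74989
  condensed water 100 °C→T: 138.94(T − 100)
  original water: 4363.9(T − 14.87)
4502.9 T = 74989 + 13894 + 64891 = 153775
T ≈ 34.15 °C, under the boiling point, so the assumption holds.

T_f ≈ 34.2 °C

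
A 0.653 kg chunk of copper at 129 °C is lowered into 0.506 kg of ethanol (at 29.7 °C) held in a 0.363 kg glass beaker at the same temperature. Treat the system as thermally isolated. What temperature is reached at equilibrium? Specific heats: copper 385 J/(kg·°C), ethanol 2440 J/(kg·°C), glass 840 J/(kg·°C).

T_f = Σ m_i c_i T_i / Σ m_i c_i:
T_f = (251.41*129 + 1234.6*29.7 + 304.92*29.7) / (251.41 + 1234.6 + 304.92)
    = 78156 / 1791 ≈ 43.64 °C

T_f ≈ 43.6 °C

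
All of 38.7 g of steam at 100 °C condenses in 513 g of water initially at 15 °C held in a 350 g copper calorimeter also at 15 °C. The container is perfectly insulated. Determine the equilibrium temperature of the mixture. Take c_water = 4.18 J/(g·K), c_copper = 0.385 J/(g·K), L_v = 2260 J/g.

T_f ≈ 56.5 °C

Conservation of energy gives ΣQ = 0:
steam→water at 100 °C releases m L_v = 38.7·2260 = 87462
  condensed water 100 °C→T: 161.77(T − 100)
  water warms: 513·4.18·(T − 15) = 2144.3(T − 15)
  copper cup: 350·0.385·(T − 15) = 134.75(T − 15)
2440.9 T = 87462 + 16177 + 34186 = 137825
T ≈ 56.47 °C — below 100 °C, confirming all the steam condensed.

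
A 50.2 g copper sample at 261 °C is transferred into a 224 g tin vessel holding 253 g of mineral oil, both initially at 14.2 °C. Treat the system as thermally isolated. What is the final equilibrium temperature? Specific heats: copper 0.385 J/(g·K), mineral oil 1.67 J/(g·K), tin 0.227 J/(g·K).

T_f ≈ 23.9 °C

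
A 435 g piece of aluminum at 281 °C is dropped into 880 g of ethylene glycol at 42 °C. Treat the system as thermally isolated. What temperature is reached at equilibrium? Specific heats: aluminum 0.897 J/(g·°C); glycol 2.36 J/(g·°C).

T_f ≈ 79.8 °C

Heat gained plus heat lost sum to zero:
435·0.897·(T − 281) + 880·2.36·(T − 42) = 0
390.19(T − 281) + 2076.8(T − 42) = 0
2467 T = 196870
T = 196870 / 2467 = 79.8 °C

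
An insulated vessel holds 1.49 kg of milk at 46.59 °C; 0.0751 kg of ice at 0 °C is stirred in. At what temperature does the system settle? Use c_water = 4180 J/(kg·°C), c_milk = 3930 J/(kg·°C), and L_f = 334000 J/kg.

T_f ≈ 40.2 °C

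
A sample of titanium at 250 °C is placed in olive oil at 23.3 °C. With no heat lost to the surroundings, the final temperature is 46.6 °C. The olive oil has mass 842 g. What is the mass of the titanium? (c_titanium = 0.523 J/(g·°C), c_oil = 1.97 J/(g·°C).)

m ≈ 363 g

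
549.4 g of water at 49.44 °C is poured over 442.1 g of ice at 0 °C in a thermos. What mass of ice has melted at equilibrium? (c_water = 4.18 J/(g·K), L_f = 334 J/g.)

Cooling the water to 0 °C releases 549.4×4.18×49.44 = 113539 J.
To melt every bit of ice: 442.1×334 = 147661 J.
Since 113539 < 147661 J, not all the ice melts; equilibrium is at 0 °C.
m_melted×334 = 113539  ⇒  m_melted ≈ 339.9 g.

m_melted ≈ 340 g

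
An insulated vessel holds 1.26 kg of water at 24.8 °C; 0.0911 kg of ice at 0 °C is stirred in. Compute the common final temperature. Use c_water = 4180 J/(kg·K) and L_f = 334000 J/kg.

T_f ≈ 17.7 °C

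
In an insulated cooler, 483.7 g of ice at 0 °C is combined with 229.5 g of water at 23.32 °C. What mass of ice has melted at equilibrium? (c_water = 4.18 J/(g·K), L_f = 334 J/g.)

m_melted ≈ 67 g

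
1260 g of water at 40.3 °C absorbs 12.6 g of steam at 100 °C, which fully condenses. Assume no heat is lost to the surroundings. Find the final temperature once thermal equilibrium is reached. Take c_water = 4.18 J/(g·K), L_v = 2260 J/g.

Heat gained plus heat lost sum to zero:
steam→water at 100 °C releases m L_v = 12.6·2260 = 28476
  condensate cools 100→T: 12.6·4.18·(T − 100) = 52.67(T − 100)
  water warms: 1260·4.18·(T − 40.3) = 5266.8(T − 40.3)
5319.5 T = 28476 + 5266.8 + 212252 = 245995
T ≈ 46.24 °C, under the boiling point, so the assumption holds.

T_f ≈ 46.2 °C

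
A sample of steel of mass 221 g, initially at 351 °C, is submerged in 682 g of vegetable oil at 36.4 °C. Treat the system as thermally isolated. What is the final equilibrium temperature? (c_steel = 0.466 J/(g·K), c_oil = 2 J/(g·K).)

T_f ≈ 58.5 °C

Net heat exchanged in the isolated system is zero:
221×0.466×(T − 351) + 682×2×(T − 36.4) = 0
102.99(T − 351) + 1364(T − 36.4) = 0
1467 T = 85798
T = 85798/1467 ≈ 58.49 °C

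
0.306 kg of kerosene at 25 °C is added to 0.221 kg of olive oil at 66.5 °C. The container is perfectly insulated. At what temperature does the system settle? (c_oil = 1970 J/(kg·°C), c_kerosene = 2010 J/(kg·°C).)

T_f = Σ m_i c_i T_i / Σ m_i c_i:
T_f = (435.37*66.5 + 615.06*25) / (435.37 + 615.06)
    = 44329 / 1050.4 ≈ 42.20 °C

T_f ≈ 42.2 °C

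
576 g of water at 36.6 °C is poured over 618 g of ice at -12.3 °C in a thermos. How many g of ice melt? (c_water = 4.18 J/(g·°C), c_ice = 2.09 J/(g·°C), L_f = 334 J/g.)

Cooling the water to 0 °C releases 576·4.18·36.6 = 88121 J.
Warming the ice to 0 °C takes 618·2.09·12.3 = 15887 J, leaving 72234 J for melting.
Melting all 618 g of ice would need 618·334 = 206412 J.
Since 72234 < 206412 J, not all the ice melts; equilibrium is at 0 °C.
m_melted·334 = 72234  ⇒  m_melted ≈ 216.3 g.

m_melted ≈ 216 g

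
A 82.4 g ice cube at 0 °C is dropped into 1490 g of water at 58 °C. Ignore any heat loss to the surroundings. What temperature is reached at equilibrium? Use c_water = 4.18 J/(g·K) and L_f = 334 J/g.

T_f ≈ 50.8 °C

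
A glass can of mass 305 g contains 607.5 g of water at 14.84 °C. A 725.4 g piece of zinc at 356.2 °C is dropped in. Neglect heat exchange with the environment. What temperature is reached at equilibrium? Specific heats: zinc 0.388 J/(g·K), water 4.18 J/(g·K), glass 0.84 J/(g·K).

Heat gained plus heat lost sum to zero:
725.4·0.388·(T − 356.2) + 607.5·4.18·(T − 14.84) + 305·0.84·(T − 14.84) = 0
281.46(T − 356.2) + 2539.3(T − 14.84) + 256.2(T − 14.84) = 0
(281.46 + 2539.3 + 256.2) T = 281.46·356.2 + 2539.3·14.84 + 256.2·14.84
T ≈ 46.06 °C

T_f ≈ 46.1 °C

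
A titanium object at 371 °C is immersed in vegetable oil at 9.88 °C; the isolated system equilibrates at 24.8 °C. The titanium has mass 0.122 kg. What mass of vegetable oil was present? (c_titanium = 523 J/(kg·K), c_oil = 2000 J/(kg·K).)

m ≈ 0.74 kg

|Q_titanium| = |Q_oil|:
0.122·523·(371 − 24.8) = m·2000·(24.8 − 9.88)
29840 m = 22090  ⇒  m ≈ 0.7403 kg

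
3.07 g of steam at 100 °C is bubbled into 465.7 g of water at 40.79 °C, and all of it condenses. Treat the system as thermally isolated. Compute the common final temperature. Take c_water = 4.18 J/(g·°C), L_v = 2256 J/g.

Taking heat into each body as positive, Σ m c ΔT = 0:
latent heat released on condensation: 3.07×2256 = 6925.9
  condensed water 100 °C→T: 12.83(T − 100)
  water warms: 465.7×4.18×(T − 40.79) = 1946.6(T − 40.79)
1959.5 T = 6925.9 + 1283.3 + 79403 = 87612
T ≈ 44.71 °C — below 100 °C, confirming all the steam condensed.

T_f ≈ 44.7 °C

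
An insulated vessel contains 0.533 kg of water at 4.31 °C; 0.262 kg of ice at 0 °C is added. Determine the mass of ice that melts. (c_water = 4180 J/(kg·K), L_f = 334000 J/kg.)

Water can give up m c ΔT = 0.533×4180×4.31 = 9602.4 J before reaching 0 °C.
To melt every bit of ice: 0.262×334000 = 87508 J.
Since 9602.4 < 87508 J, not all the ice melts; equilibrium is at 0 °C.
m_melted×334000 = 9602.4  ⇒  m_melted ≈ 0.02875 kg.

m_melted ≈ 0.0287 kg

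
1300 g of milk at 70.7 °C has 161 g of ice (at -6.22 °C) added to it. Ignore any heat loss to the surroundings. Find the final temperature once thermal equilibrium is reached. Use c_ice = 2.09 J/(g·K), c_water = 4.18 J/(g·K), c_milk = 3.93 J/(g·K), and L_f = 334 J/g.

T_f ≈ 52.8 °C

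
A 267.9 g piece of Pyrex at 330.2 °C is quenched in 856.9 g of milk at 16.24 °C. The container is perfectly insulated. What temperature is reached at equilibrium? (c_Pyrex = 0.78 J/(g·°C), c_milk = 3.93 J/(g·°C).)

T_f ≈ 34.6 °C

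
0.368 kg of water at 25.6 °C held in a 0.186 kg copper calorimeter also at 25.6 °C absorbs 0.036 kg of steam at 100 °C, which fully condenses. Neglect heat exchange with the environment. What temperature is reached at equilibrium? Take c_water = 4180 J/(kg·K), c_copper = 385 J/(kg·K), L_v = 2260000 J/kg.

Net heat exchanged in the isolated system is zero:
steam→water at 100 °C releases m L_v = 0.036×2260000 = 81360; condensate cools 100→T: 0.036×4180×(T − 100) = 150.48(T − 100); original water: 1538.2(T − 25.6); cup: 71.61(T − 25.6)
1760.3 T = 81360 + 15048 + 41212 = 137620
T ≈ 78.18 °C, under the boiling point, so the assumption holds.

T_f ≈ 78.2 °C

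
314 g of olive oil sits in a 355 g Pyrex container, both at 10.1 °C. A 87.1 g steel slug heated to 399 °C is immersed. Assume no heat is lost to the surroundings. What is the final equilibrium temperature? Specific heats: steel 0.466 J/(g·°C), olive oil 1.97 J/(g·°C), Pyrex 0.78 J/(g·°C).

T_f ≈ 27.0 °C

Setting the total heat transfer to zero:
87.1×0.466×(T − 399) + 314×1.97×(T − 10.1) + 355×0.78×(T − 10.1) = 0
40.59(T − 399) + 618.58(T − 10.1) + 276.9(T − 10.1) = 0
936.07 T = 25239
T ≈ 26.96 °C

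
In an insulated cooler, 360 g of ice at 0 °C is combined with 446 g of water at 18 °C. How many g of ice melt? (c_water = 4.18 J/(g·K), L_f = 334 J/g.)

m_melted ≈ 100 g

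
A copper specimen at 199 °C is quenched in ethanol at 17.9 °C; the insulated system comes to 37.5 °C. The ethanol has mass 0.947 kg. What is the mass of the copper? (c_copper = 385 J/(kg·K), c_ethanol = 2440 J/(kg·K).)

|Q_copper| = |Q_ethanol|:
m·385·(199 − 37.5) = 0.947·2440·(37.5 − 17.9)
62178 m = 45289  ⇒  m ≈ 0.7284 kg

m ≈ 0.728 kg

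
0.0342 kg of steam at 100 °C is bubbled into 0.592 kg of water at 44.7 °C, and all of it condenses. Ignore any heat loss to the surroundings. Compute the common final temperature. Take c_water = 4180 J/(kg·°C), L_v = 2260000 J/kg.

T_f ≈ 77.2 °C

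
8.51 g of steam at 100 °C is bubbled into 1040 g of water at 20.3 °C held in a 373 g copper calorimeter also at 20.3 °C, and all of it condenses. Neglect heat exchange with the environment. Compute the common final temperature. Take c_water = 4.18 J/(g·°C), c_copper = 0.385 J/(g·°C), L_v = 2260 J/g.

Let T be the final temperature. ΣQ_i = 0:
condense steam: −8.51·2260 = −19233
  condensed water 100 °C→T: 35.57(T − 100)
  water warms: 1040·4.18·(T − 20.3) = 4347.2(T − 20.3)
  copper cup: 373·0.385·(T − 20.3) = 143.6(T − 20.3)
4526.4 T = 19233 + 3557.2 + 91163 = 113953
T ≈ 25.18 °C, under the boiling point, so the assumption holds.

T_f ≈ 25.2 °C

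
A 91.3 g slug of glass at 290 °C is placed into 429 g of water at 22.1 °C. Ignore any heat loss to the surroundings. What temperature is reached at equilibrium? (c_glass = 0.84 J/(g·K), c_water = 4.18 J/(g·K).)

T_f ≈ 33.1 °C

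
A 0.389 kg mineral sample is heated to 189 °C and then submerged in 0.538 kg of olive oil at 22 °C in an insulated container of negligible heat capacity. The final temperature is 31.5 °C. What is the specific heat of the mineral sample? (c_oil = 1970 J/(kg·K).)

c ≈ 164 J/(kg·K)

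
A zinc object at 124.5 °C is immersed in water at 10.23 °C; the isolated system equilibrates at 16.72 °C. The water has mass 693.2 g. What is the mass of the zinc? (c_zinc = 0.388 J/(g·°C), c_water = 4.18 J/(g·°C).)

|Q_zinc| = |Q_water|:
m×0.388×(124.5 − 16.72) = 693.2×4.18×(16.72 − 10.23)
41.82 m = 18805  ⇒  m ≈ 449.7 g

m ≈ 450 g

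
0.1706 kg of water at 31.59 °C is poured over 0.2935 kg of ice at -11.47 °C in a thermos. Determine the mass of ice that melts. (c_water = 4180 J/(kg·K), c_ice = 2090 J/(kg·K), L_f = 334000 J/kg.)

m_melted ≈ 0.0464 kg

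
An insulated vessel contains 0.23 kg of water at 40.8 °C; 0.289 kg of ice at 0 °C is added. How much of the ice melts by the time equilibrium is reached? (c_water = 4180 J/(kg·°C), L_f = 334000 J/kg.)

Cooling the water to 0 °C releases 0.23·4180·40.8 = 39225 J.
To melt every bit of ice: 0.289·334000 = 96526 J.
That's not enough to melt it all — equilibrium is at 0 °C with ice remaining.
m_melt = 39225 / L_f = 0.1174 kg.

m_melted ≈ 0.117 kg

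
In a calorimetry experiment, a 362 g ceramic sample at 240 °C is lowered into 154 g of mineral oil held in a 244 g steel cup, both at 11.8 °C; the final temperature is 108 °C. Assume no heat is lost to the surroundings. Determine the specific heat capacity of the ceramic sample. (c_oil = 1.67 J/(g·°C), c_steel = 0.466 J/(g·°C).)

Net heat exchanged in the isolated system is zero:
362×c×(108 − 240) + 154×1.67×(108 − 11.8) + 244×0.466×(108 − 11.8) = 0
-47784 c = -35679
c = -35679/-47784 ≈ 0.7467 J/(g·°C)

c ≈ 0.747 J/(g·°C)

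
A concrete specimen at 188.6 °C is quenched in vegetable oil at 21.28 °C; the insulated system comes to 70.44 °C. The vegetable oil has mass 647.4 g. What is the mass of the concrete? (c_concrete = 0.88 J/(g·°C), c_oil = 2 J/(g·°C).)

|Q_concrete| = |Q_oil|:
m×0.88×(188.6 − 70.44) = 647.4×2×(70.44 − 21.28)
103.98 m = 63652  ⇒  m ≈ 612.2 g

m ≈ 612 g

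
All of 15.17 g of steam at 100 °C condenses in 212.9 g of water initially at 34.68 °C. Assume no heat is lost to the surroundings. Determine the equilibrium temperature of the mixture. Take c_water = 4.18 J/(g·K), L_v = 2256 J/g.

T_f ≈ 74.9 °C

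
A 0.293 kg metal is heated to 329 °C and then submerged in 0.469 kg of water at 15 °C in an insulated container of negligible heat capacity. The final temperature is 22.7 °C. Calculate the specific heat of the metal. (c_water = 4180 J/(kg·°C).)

Heat gained plus heat lost sum to zero:
0.293×c×(22.7 − 329) + 0.469×4180×(22.7 − 15) = 0
-89.75 c = -15095
c = -15095/-89.75 ≈ 168.2 J/(kg·°C)

c ≈ 168 J/(kg·°C)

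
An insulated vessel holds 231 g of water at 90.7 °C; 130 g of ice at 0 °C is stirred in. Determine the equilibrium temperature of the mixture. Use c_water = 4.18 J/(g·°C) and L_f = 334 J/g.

T_f ≈ 29.3 °C

Energy balance with sensible and latent terms:
fusion: m_ice L_f = 130×334 = 43420; warm the meltwater: 543.4 T; water: 965.58(T − 90.7)
1509 T = 87578 − 43420 = 44158
T ≈ 29.26 °C. Since T > 0 °C, the all-ice-melts assumption holds.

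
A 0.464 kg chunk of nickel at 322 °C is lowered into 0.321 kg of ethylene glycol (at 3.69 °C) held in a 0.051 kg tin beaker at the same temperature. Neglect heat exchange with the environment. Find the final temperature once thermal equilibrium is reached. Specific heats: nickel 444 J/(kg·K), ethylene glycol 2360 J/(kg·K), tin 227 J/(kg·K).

Taking heat into each body as positive, Σ m c ΔT = 0:
0.464·444·(T − 322) + 0.321·2360·(T − 3.69) + 0.051·227·(T − 3.69) = 0
206.02(T − 322) + 757.56(T − 3.69) + 11.58(T − 3.69) = 0
975.15 T = 69175
T = 69175/975.15 ≈ 70.94 °C

T_f ≈ 70.9 °C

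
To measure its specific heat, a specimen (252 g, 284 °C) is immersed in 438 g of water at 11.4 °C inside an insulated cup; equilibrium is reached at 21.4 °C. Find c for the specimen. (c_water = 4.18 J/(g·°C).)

Energy conservation, ΣQ = 0:
252·c·(21.4 − 284) + 438·4.18·(21.4 − 11.4) = 0
-66175 c = -18308
c = -18308/-66175 ≈ 0.2767 J/(g·°C)

c ≈ 0.277 J/(g·°C)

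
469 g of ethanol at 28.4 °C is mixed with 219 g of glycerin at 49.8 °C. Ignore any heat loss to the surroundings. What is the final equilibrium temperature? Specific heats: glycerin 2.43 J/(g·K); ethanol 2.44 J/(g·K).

Let T be the final temperature. ΣQ_i = 0:
219·2.43·(T − 49.8) + 469·2.44·(T − 28.4) = 0
1676.5 T = 59002
T ≈ 35.19 °C

T_f ≈ 35.2 °C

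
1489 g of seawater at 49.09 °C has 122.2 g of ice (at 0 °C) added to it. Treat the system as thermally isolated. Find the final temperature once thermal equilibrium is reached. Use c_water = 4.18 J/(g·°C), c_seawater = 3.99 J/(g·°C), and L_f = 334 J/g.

T_f ≈ 38.9 °C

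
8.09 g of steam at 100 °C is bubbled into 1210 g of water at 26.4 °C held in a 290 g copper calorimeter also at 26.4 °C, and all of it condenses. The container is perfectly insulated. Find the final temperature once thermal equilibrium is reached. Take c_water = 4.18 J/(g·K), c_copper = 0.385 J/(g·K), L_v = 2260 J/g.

T_f ≈ 30.4 °C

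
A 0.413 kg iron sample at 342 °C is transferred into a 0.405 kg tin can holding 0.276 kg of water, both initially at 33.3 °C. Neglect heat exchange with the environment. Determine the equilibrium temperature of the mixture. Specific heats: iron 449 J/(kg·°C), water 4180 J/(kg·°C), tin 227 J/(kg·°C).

With ΣQ=0 the equilibrium temperature is the m·c-weighted mean:
T_f = (185.44×342 + 1153.7×33.3 + 91.94×33.3) / (185.44 + 1153.7 + 91.94)
    = 104898 / 1431.1 ≈ 73.30 °C

T_f ≈ 73.3 °C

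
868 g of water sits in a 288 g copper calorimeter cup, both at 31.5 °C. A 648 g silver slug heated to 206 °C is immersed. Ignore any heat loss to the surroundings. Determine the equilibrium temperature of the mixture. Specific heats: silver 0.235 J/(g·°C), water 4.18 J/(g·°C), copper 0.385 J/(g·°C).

With ΣQ=0 the equilibrium temperature is the m·c-weighted mean:
T_f = (152.28*206 + 3628.2*31.5 + 110.88*31.5) / (152.28 + 3628.2 + 110.88)
    = 149152 / 3891.4 ≈ 38.33 °C

T_f ≈ 38.3 °C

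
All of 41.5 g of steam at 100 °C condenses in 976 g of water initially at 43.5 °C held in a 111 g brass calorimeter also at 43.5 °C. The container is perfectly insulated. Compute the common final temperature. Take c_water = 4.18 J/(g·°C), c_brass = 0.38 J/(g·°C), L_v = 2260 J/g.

Sum of m c ΔT and latent-heat terms is zero:
condense steam: −41.5·2260 = −93790
  condensed water 100 °C→T: 173.47(T − 100)
  original water: 4079.7(T − 43.5)
  brass cup: 111·0.38·(T − 43.5) = 42.18(T − 43.5)
4295.3 T = 93790 + 17347 + 179301 = 290438
T ≈ 67.62 °C, under the boiling point, so the assumption holds.

T_f ≈ 67.6 °C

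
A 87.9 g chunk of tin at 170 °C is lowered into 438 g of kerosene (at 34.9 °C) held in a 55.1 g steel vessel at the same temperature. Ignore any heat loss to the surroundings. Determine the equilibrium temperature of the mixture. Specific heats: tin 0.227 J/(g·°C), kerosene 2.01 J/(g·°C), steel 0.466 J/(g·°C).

T_f ≈ 37.8 °C

T_f is the heat-capacity-weighted average of the initial temperatures:
T_f = (19.95·170 + 880.38·34.9 + 25.68·34.9) / (19.95 + 880.38 + 25.68)
    = 35013 / 926.01 ≈ 37.81 °C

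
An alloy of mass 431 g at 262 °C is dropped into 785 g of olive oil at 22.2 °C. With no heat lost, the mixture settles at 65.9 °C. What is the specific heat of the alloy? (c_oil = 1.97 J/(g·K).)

c ≈ 0.8 J/(g·K)

Net heat exchanged in the isolated system is zero:
431×c×(65.9 − 262) + 785×1.97×(65.9 − 22.2) = 0
-84519 c = -67580
c = -67580/-84519 ≈ 0.7996 J/(g·K)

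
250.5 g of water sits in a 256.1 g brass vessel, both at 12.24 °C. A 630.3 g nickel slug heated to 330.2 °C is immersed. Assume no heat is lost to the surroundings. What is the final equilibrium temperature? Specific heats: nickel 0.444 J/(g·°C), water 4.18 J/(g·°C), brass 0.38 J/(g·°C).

T_f ≈ 74.7 °C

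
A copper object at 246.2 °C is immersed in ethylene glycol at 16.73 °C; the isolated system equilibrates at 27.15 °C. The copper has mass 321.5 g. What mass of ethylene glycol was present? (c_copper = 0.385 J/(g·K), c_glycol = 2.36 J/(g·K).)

Heat lost by the copper = heat gained by the glycol:
321.5×0.385×(246.2 − 27.15) = m×2.36×(27.15 − 16.73)
24.59 m = 27113  ⇒  m ≈ 1103 g

m ≈ 1100 g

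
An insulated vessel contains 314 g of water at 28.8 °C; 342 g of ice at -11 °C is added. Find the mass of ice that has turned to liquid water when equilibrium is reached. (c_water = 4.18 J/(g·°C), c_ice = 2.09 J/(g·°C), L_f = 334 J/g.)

m_melted ≈ 89.6 g

Cooling the water to 0 °C releases 314·4.18·28.8 = 37801 J.
Warming the ice to 0 °C takes 342·2.09·11 = 7862.6 J, leaving 29938 J for melting.
To melt every bit of ice: 342·334 = 114228 J.
Since 29938 < 114228 J, not all the ice melts; equilibrium is at 0 °C.
Mass melted = 29938/334 ≈ 89.63 g.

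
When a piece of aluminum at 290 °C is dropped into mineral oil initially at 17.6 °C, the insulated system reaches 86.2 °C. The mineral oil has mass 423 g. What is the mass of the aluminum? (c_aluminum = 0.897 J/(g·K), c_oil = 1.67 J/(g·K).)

Let T be the final temperature. ΣQ_i = 0:
m·0.897·(86.2 − 290) + 423·1.67·(86.2 − 17.6) = 0
-182.81 m = -48460
m = -48460/-182.81 ≈ 265.1 g

m ≈ 265 g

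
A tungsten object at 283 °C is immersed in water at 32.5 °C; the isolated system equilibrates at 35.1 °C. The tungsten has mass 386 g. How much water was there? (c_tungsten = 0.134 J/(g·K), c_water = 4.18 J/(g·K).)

m ≈ 1180 g

Setting the total heat transfer to zero:
386×0.134×(35.1 − 283) + m×4.18×(35.1 − 32.5) = 0
10.87 m = 12822
m = 12822/10.87 ≈ 1180 g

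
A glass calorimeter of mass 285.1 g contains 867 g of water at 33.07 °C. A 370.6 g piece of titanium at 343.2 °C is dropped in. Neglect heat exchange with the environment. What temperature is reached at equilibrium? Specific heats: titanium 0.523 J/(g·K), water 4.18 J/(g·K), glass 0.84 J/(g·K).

Setting the total heat transfer to zero:
370.6·0.523·(T − 343.2) + 867·4.18·(T − 33.07) + 285.1·0.84·(T − 33.07) = 0
193.82(T − 343.2) + 3624.1(T − 33.07) + 239.48(T − 33.07) = 0
(193.82 + 3624.1 + 239.48) T = 193.82·343.2 + 3624.1·33.07 + 239.48·33.07
T = 194288/4057.4 ≈ 47.89 °C

T_f ≈ 47.9 °C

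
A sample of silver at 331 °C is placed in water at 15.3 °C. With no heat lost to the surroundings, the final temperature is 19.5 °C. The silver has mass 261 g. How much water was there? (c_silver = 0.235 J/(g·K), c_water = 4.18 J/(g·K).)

m ≈ 1090 g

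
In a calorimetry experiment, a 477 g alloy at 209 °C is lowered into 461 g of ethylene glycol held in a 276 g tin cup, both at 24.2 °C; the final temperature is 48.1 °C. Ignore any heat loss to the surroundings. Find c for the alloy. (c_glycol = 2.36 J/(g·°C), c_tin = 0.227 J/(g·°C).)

Heat gained plus heat lost sum to zero:
477·c·(48.1 − 209) + 461·2.36·(48.1 − 24.2) + 276·0.227·(48.1 − 24.2) = 0
-76749 c = -27500
c = -27500/-76749 ≈ 0.3583 J/(g·°C)

c ≈ 0.358 J/(g·°C)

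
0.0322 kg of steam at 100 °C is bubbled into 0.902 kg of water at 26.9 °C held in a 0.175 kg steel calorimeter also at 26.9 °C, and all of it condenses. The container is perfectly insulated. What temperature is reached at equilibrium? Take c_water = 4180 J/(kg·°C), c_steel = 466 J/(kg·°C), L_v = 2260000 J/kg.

T_f ≈ 47.6 °C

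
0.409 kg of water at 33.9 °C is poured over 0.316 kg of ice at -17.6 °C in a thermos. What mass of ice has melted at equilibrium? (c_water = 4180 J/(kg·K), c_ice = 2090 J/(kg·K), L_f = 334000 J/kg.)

m_melted ≈ 0.139 kg

Heat available from the water dropping to 0 °C: 0.409·4180·33.9 = 57956 J.
Of that, 0.316·2090·17.6 = 11624 J goes to bring the ice to 0 °C, leaving 46332 J.
To melt every bit of ice: 0.316·334000 = 105544 J.
Since 46332 < 105544 J, not all the ice melts; equilibrium is at 0 °C.
m_melt = 46332 / L_f = 0.1387 kg.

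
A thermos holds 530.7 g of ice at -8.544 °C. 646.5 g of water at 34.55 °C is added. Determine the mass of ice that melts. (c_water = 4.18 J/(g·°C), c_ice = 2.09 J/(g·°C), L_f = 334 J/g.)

m_melted ≈ 251 g

Cooling the water to 0 °C releases 646.5×4.18×34.55 = 93367 J.
Warming the ice to 0 °C takes 530.7×2.09×8.544 = 9476.7 J, leaving 83890 J for melting.
Melting all 530.7 g of ice would need 530.7×334 = 177254 J.
83890 J < 177254 J, so only part of the ice melts and the system sits at 0 °C.
m_melted×334 = 83890  ⇒  m_melted ≈ 251.2 g.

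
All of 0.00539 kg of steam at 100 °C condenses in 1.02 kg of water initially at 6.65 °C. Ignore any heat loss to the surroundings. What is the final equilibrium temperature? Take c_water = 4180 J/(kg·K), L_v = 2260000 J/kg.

T_f ≈ 10.0 °C

Taking heat into each body as positive, Σ m c ΔT = 0:
steam→water at 100 °C releases m L_v = 0.00539×2260000 = 12181; condensate cools 100→T: 0.00539×4180×(T − 100) = 22.53(T − 100); original water: 4263.6(T − 6.65)
4286.1 T = 12181 + 2253 + 28353 = 42787
T ≈ 9.98 °C — below 100 °C, confirming all the steam condensed.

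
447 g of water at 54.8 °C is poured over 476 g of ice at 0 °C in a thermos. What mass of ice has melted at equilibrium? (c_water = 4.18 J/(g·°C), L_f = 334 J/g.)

Water can give up m c ΔT = 447×4.18×54.8 = 102392 J before reaching 0 °C.
Melting all 476 g of ice would need 476×334 = 158984 J.
Since 102392 < 158984 J, not all the ice melts; equilibrium is at 0 °C.
Mass melted = 102392/334 ≈ 306.6 g.

m_melted ≈ 307 g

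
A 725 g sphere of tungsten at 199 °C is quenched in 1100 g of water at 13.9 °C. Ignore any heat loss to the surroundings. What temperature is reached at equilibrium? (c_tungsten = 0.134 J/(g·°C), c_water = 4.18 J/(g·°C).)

T_f ≈ 17.7 °C

Set heat shed by the hot body equal to heat absorbed by the cold body:
725*0.134*(199 − T) = 1100*4.18*(T − 13.9)
97.15(199 − T) = 4598(T − 13.9)
4695.1 T = 83245  ⇒  T ≈ 17.73 °C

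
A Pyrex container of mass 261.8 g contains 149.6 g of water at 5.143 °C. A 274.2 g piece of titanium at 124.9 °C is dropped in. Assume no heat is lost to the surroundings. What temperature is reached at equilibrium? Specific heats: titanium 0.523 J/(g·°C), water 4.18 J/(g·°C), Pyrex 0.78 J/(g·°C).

T_f ≈ 22.8 °C

Net heat exchanged in the isolated system is zero:
274.2·0.523·(T − 124.9) + 149.6·4.18·(T − 5.143) + 261.8·0.78·(T − 5.143) = 0
972.94 T = 22178
T = 22178/972.94 ≈ 22.79 °C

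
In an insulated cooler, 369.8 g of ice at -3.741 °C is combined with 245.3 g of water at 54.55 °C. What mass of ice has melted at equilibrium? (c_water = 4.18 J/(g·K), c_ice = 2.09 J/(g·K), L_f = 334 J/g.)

Heat available from the water dropping to 0 °C: 245.3·4.18·54.55 = 55933 J.
Of that, 369.8·2.09·3.741 = 2891.4 J goes to bring the ice to 0 °C, leaving 53042 J.
Fully melting the ice requires m_ice L_f = 369.8·334 = 123513 J.
53042 J < 123513 J, so only part of the ice melts and the system sits at 0 °C.
m_melted·334 = 53042  ⇒  m_melted ≈ 158.8 g.

m_melted ≈ 159 g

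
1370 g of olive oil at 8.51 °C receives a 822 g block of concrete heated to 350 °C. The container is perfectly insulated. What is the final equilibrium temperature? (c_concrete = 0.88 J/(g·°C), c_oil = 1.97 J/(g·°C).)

Setting the total heat transfer to zero:
822·0.88·(T − 350) + 1370·1.97·(T − 8.51) = 0
3422.3 T = 276144
T = 276144/3422.3 ≈ 80.69 °C

T_f ≈ 80.7 °C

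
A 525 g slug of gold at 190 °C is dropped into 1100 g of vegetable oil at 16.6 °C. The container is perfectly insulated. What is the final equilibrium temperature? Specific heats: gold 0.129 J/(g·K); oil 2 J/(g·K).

T_f ≈ 21.8 °C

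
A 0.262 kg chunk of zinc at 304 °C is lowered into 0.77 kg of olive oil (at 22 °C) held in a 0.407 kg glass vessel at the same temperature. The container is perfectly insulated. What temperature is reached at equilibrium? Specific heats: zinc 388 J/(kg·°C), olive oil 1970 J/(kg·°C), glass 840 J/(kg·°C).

T_f ≈ 36.6 °C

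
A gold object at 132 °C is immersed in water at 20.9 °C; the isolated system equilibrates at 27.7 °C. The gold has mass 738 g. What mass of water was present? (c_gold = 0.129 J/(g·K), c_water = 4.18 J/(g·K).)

|Q_gold| = |Q_water|:
738×0.129×(132 − 27.7) = m×4.18×(27.7 − 20.9)
28.42 m = 9929.6  ⇒  m ≈ 349.3 g

m ≈ 349 g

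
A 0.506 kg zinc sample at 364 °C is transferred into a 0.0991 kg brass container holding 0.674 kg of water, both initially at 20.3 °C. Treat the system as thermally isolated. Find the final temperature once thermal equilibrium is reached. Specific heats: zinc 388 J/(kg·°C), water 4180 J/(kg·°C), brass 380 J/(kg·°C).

T_f ≈ 42.4 °C

Net heat exchanged in the isolated system is zero:
0.506·388·(T − 364) + 0.674·4180·(T − 20.3) + 0.0991·380·(T − 20.3) = 0
3051.3 T = 129419
T = 129419/3051.3 ≈ 42.41 °C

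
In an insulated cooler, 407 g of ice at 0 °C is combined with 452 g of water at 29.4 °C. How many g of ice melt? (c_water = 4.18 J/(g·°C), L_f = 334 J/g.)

Cooling the water to 0 °C releases 452·4.18·29.4 = 55547 J.
Fully melting the ice requires m_ice L_f = 407·334 = 135938 J.
That's not enough to melt it all — equilibrium is at 0 °C with ice remaining.
m_melted·334 = 55547  ⇒  m_melted ≈ 166.3 g.

m_melted ≈ 166 g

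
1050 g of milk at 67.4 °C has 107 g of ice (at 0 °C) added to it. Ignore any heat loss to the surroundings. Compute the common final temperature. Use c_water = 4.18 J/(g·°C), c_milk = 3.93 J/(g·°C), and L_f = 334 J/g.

T_f ≈ 53.0 °C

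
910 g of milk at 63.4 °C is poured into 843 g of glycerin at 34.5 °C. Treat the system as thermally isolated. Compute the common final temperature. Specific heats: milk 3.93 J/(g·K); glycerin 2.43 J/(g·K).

Heat lost by the milk equals heat gained by the glycerin:
910*3.93*(63.4 − T) = 843*2.43*(T − 34.5)
3576.3(63.4 − T) = 2048.5(T − 34.5)
5624.8 T = 297410  ⇒  T ≈ 52.87 °C

T_f ≈ 52.9 °C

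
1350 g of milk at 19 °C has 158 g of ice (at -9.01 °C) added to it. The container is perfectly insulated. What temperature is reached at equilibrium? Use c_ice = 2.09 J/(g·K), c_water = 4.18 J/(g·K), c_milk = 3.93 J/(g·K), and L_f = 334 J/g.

T_f ≈ 7.6 °C

Let T be the final temperature. ΣQ_i = 0:
ice -9.01→0 °C: 158·2.09·9.01 = 2975.3
  latent heat to melt: 158·334 = 52772
  meltwater 0→T: 158·4.18·T = 660.44 T
  milk cools: 1350·3.93·(T − 19) = 5305.5(T − 19)
5965.9 T = 100804 − 55747 = 45057
T ≈ 7.55 °C. Since T > 0 °C, the all-ice-melts assumption holds.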